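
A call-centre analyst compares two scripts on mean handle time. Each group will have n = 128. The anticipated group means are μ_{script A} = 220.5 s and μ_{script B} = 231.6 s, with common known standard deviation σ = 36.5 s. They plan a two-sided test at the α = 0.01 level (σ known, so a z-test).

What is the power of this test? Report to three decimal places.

Power ≈ 0.443

Standardized effect: d = |μ_{script A} − μ_{script B}| / σ = |220.5 − 231.6| / 36.5 = 0.3041
Noncentrality parameter: δ = d·√(n/2) = 0.3041 × √(128/2) = 2.4329
Critical value for a two-sided test at α = 0.01: z_{α/2} = 2.576.
Power = Φ(δ − 2.576) + Φ(−δ − 2.576) = Φ(-0.143) + Φ(-5.009) = 0.4432 + 0.0000 = 0.4432.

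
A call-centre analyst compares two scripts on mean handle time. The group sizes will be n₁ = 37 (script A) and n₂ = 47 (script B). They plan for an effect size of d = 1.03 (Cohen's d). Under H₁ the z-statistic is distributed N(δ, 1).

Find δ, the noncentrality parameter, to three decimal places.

δ ≈ 4.686

δ = d / √(1/n₁ + 1/n₂) = 1.03 / √(1/37 + 1/47) = 4.6865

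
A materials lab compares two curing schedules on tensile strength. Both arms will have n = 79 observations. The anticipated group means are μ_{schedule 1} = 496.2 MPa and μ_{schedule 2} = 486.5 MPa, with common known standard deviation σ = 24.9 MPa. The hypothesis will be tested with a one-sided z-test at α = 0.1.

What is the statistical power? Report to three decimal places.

Power ≈ 0.878

Standardized effect: d = |μ_{schedule 1} − μ_{schedule 2}| / σ = |496.2 − 486.5| / 24.9 = 0.3896
Noncentrality parameter: δ = d·√(n/2) = 0.3896 × √(79/2) = 2.4483
One-sided α = 0.1 → critical value z_{0.1} = 1.282.
Power = P(Z > 1.282 − δ) = Φ(1.167) = 0.8784.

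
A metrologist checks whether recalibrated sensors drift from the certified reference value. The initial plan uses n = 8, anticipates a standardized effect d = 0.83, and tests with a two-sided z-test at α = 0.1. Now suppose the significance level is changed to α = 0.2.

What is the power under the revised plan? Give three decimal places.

Power ≈ 0.857

δ = d·√n = 0.83 × √8 = 2.3476 (unchanged). New critical value: z_{0.1} = 1.282.
Revised power = Φ(δ − 1.282) + Φ(−δ − 1.282) = Φ(1.066) + Φ(-3.629) = 0.8568 + 0.0001 = 0.8569.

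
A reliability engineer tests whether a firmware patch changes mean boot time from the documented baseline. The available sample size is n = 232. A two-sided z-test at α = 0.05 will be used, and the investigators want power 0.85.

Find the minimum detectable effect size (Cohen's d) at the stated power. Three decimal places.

d ≈ 0.197

Need Φ(δ − 1.960) = 0.85, so δ = 1.960 + 1.036 = 2.996.
(The second rejection-region term Φ(−δ − z_{α/2}) is negligible and dropped.)
δ = d·√n ⇒ d = δ/√n = 2.996/√232 = 0.1967.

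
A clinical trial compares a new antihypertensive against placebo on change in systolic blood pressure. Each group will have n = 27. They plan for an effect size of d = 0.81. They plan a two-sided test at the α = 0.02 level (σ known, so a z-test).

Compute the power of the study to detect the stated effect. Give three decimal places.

Power ≈ 0.742

Noncentrality parameter: δ = d·√(n/2) = 0.81 × √(27/2) = 2.9761
Critical value for a two-sided test at α = 0.02: z_{α/2} = 2.326.
Power = Φ(δ − 2.326) + Φ(−δ − 2.326) = Φ(0.650) + Φ(-5.302) = 0.7421 + 0.0000 = 0.7421.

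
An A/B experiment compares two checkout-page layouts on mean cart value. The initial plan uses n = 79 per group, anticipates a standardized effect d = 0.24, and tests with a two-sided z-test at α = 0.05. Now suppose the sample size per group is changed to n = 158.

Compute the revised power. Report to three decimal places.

Power ≈ 0.569

With n = 158 per group: δ = d·√(n/2) = 0.24 × √(158/2) = 2.1332. Critical value z_{0.025} = 1.960.
Revised power = Φ(δ − 1.960) + Φ(−δ − 1.960) = Φ(0.173) + Φ(-4.093) = 0.5688 + 0.0000 = 0.5688.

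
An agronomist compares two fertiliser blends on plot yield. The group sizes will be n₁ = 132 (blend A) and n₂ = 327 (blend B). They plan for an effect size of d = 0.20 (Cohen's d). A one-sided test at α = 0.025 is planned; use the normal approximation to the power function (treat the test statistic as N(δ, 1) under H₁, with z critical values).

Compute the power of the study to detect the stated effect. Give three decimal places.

Power ≈ 0.492

Noncentrality parameter: δ = d / √(1/n₁ + 1/n₂) = 0.20 / √(1/132 + 1/327) = 1.9395
One-sided α = 0.025 → critical value z_{0.025} = 1.960.
Power = P(Z > 1.960 − δ) = Φ(-0.020) = 0.4918.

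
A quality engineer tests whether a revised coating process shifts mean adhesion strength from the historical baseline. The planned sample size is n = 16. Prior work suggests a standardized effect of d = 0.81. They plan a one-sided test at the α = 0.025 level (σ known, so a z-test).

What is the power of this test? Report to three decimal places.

Noncentrality parameter: δ = d·√n = 0.81 × √16 = 3.2400
Critical value for a one-sided test at α = 0.025: z_α = 1.960.
Power = Φ(δ − 1.960) = Φ(1.280) = 0.8997.

Power ≈ 0.900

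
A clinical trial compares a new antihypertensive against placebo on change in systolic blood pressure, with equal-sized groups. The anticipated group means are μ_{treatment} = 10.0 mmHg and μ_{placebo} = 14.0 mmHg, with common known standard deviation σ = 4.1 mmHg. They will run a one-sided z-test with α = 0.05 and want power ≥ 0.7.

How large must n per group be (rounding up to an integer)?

Standardized effect: d = |μ_{treatment} − μ_{placebo}| / σ = |10.0 − 14.0| / 4.1 = 0.9756
Set Φ(δ − 1.645) = 0.7; then δ − 1.645 = Φ⁻¹(0.7) = 0.524, giving δ = 2.169.
δ = d·√(n/2) ⇒ n = 2(δ/d)² = 2 × (2.169 / 0.9756)² = 9.89.
Rounding up, n = 10 per group.

n = 10 per group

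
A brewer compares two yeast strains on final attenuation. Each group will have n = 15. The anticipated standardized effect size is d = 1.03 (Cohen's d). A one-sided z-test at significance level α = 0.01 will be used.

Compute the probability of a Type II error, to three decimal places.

Noncentrality parameter: δ = d·√(n/2) = 1.03 × √(15/2) = 2.8208
Critical value for a one-sided test at α = 0.01: z_α = 2.326.
Power = P(Z > 2.326 − δ) = Φ(0.494) = 0.6895.
Type II error: β = 1 − power = 1 − 0.6895 = 0.3105.

β ≈ 0.311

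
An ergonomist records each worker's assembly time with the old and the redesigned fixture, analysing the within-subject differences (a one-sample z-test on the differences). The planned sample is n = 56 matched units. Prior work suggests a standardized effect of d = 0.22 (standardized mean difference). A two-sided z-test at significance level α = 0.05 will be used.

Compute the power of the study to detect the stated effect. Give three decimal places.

Noncentrality parameter: δ = d·√n = 0.22 × √56 = 1.6463
Critical value for a two-sided test at α = 0.05: z_{α/2} = 1.960.
Power = Φ(δ − 1.960) + Φ(−δ − 1.960) = Φ(-0.314) + Φ(-3.606) = 0.3769 + 0.0002 = 0.3771.

Power ≈ 0.377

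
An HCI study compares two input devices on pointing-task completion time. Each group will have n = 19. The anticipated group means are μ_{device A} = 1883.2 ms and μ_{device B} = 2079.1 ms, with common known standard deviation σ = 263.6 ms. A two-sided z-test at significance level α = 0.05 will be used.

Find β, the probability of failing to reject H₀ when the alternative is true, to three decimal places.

Standardized effect: d = |μ_{device A} − μ_{device B}| / σ = |1883.2 − 2079.1| / 263.6 = 0.7432
Noncentrality parameter: δ = d·√(n/2) = 0.7432 × √(19/2) = 2.2906
Critical value for a two-sided test at α = 0.05: z_{α/2} = 1.960.
Power = Φ(δ − 1.960) + Φ(−δ − 1.960) = Φ(0.331) + Φ(-4.251) = 0.6295 + 0.0000 = 0.6296.
Type II error: β = 1 − power = 1 − 0.6296 = 0.3704.

β ≈ 0.370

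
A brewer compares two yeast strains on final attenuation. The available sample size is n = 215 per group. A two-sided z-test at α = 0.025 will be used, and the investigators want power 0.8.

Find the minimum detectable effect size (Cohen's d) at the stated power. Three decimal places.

d ≈ 0.297

Required noncentrality: δ = z_{0.0125} + z_{0.20} = 2.241 + 0.842 = 3.083.
(Lower-tail contribution to power is negligible for δ > 0.)
δ = d·√(n/2) ⇒ d = δ/√(n/2) = 3.083/√(215/2) = 0.2974.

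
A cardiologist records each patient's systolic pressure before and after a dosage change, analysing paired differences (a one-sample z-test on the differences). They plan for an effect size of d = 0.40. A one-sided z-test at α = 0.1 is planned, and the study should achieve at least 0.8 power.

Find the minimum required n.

n = 29

For power 0.8 need Φ(δ − z_{0.1}) = 0.8, so δ = z_{0.1} + z_{0.20} = 1.282 + 0.842 = 2.123.
δ = d·√n ⇒ n = (δ/d)² = (2.123 / 0.40)² = 28.17.
Round up to the next whole unit.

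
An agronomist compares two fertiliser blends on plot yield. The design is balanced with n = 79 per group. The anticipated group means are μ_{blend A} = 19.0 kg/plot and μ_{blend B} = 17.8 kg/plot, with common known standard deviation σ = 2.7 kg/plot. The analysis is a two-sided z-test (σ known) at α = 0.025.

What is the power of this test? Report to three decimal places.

Power ≈ 0.709

Standardized effect: d = |μ_{blend A} − μ_{blend B}| / σ = |19.0 − 17.8| / 2.7 = 0.4444
Noncentrality parameter: δ = d·√(n/2) = 0.4444 × √(79/2) = 2.7933
Critical value for a two-sided test at α = 0.025: z_{α/2} = 2.241.
Power = Φ(δ − 2.241) + Φ(−δ − 2.241) = Φ(0.552) + Φ(-5.035) = 0.7095 + 0.0000 = 0.7095.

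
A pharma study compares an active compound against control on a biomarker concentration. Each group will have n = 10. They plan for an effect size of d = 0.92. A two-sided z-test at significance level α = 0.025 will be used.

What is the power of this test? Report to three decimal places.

Noncentrality parameter: δ = d·√(n/2) = 0.92 × √(10/2) = 2.0572
Critical value for a two-sided test at α = 0.025: z_{α/2} = 2.241.
Power = Φ(δ − 2.241) + Φ(−δ − 2.241) = Φ(-0.184) + Φ(-4.299) = 0.4269 + 0.0000 = 0.4269.

Power ≈ 0.427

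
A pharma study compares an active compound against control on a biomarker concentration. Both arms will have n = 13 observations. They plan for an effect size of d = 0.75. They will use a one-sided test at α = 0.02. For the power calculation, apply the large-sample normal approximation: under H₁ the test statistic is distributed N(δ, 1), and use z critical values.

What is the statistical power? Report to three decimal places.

Noncentrality parameter: δ = d·√(n/2) = 0.75 × √(13/2) = 1.9121
One-sided α = 0.02 → critical value z_{0.02} = 2.054.
Power = Φ(δ − 2.054) = Φ(-0.142) = 0.4437.

Power ≈ 0.444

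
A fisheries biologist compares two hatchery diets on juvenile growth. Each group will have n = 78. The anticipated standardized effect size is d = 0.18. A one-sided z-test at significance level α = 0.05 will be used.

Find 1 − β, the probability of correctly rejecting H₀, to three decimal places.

Power ≈ 0.301

Noncentrality parameter: δ = d·√(n/2) = 0.18 × √(78/2) = 1.1241
One-sided α = 0.05 → critical value z_{0.05} = 1.645.
Power = P(Z > 1.645 − δ) = Φ(-0.521) = 0.3013.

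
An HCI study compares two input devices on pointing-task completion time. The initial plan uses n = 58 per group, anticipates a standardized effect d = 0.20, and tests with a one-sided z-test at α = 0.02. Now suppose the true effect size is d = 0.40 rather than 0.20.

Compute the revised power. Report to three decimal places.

With d = 0.40: δ = d·√(n/2) = 0.40 × √(58/2) = 2.1541. Critical value z_{0.02} = 2.054.
Revised power = Φ(δ − 2.054) = Φ(0.100) = 0.5400.

Power ≈ 0.540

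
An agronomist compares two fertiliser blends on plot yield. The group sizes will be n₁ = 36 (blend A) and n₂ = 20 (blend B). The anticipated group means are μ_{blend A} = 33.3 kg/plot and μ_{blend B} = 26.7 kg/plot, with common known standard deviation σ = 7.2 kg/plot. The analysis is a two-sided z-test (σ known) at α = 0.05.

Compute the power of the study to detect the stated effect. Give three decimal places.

Standardized effect: d = |μ_{blend A} − μ_{blend B}| / σ = |33.3 − 26.7| / 7.2 = 0.9167
Noncentrality parameter: δ = d / √(1/n₁ + 1/n₂) = 0.9167 / √(1/36 + 1/20) = 3.2869
Critical value for a two-sided test at α = 0.05: z_{α/2} = 1.960.
Power = Φ(δ − 1.960) + Φ(−δ − 1.960) = Φ(1.327) + Φ(-5.247) = 0.9077 + 0.0000 = 0.9077.

Power ≈ 0.908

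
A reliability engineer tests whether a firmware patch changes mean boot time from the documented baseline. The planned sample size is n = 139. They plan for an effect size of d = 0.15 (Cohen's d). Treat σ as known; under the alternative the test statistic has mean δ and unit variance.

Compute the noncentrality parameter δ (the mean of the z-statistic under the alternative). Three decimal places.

δ ≈ 1.768

δ = d·√n = 0.15 × √139 = 1.7685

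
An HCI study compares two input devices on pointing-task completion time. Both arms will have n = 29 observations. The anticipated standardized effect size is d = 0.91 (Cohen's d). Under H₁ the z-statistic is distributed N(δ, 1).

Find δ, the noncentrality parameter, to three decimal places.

The noncentrality parameter scales effect size by the design's sample-size factor: δ = d·√(n/2) = 0.91 × √(29/2) = 3.4652

δ ≈ 3.465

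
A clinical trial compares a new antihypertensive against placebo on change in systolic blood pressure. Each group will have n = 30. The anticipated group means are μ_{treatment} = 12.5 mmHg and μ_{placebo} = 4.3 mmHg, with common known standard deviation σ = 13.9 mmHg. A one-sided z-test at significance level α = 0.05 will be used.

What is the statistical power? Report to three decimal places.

Power ≈ 0.739

Standardized effect: d = |μ_{treatment} − μ_{placebo}| / σ = |12.5 − 4.3| / 13.9 = 0.5899
Noncentrality parameter: δ = d·√(n/2) = 0.5899 × √(30/2) = 2.2848
Critical value for a one-sided test at α = 0.05: z_α = 1.645.
Power = P(Z > 1.645 − δ) = Φ(0.640) = 0.7389.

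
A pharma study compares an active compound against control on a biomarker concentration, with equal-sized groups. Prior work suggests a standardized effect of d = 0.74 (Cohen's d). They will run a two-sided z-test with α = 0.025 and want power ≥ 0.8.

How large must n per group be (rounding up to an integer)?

n = 35 per group

Set Φ(δ − 2.241) = 0.8; then δ − 2.241 = Φ⁻¹(0.8) = 0.842, giving δ = 3.083.
(The Φ(−δ − z_{α/2}) term is vanishingly small for δ > 0 and is dropped in the standard sample-size formula.)
δ = d·√(n/2) ⇒ n = 2(δ/d)² = 2 × (3.083 / 0.74)² = 34.72.
Rounding up, n = 35 per group.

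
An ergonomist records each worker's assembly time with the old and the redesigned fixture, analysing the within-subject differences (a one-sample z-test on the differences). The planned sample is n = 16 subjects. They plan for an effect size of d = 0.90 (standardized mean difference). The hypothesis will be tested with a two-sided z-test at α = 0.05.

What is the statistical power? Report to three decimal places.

Noncentrality parameter: δ = d·√n = 0.90 × √16 = 3.6000
Two-sided α = 0.05 → critical value z_{0.025} = 1.960.
Power = Φ(δ − 1.960) + Φ(−δ − 1.960) = Φ(1.640) + Φ(-5.560) = 0.9495 + 0.0000 = 0.9495.

Power ≈ 0.950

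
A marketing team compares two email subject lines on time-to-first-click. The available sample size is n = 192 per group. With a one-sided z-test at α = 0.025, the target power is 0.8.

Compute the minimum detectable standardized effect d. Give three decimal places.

d ≈ 0.286

Need Φ(δ − 1.960) = 0.8, so δ = 1.960 + 0.842 = 2.802.
δ = d·√(n/2) ⇒ d = δ/√(n/2) = 2.802/√(192/2) = 0.2859.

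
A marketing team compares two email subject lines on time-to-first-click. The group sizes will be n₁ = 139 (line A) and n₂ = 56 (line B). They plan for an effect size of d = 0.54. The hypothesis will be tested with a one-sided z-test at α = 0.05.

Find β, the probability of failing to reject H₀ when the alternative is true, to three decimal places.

β ≈ 0.039

Noncentrality parameter: δ = d / √(1/n₁ + 1/n₂) = 0.54 / √(1/139 + 1/56) = 3.4118
One-sided α = 0.05 → critical value z_{0.05} = 1.645.
Power = P(Z > 1.645 − δ) = Φ(1.767) = 0.9614.
Type II error: β = 1 − power = 1 − 0.9614 = 0.0386.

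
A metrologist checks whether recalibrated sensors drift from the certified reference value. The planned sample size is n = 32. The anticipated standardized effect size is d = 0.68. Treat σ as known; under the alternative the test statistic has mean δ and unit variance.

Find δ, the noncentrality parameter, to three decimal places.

δ ≈ 3.847

δ = d·√n = 0.68 × √32 = 3.8467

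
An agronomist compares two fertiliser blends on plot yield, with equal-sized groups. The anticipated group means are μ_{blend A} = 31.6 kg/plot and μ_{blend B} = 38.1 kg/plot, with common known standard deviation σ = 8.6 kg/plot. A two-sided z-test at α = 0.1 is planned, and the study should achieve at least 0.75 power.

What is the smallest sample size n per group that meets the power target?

Standardized effect: d = |μ_{blend A} − μ_{blend B}| / σ = |31.6 − 38.1| / 8.6 = 0.7558
Set Φ(δ − 1.645) = 0.75; then δ − 1.645 = Φ⁻¹(0.75) = 0.674, giving δ = 2.319.
(The Φ(−δ − z_{α/2}) term is vanishingly small for δ > 0 and is dropped in the standard sample-size formula.)
δ = d·√(n/2) ⇒ n = 2(δ/d)² = 2 × (2.319 / 0.7558)² = 18.83.
Round up to the next whole unit.

n = 19 per group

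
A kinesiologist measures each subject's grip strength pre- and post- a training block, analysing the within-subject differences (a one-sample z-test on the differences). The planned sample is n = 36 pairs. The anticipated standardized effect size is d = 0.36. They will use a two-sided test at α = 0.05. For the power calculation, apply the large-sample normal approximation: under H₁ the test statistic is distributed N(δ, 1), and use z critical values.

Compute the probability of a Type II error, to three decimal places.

β ≈ 0.421

Noncentrality parameter: δ = d·√n = 0.36 × √36 = 2.1600
Two-sided α = 0.05 → critical value z_{0.025} = 1.960.
Power = Φ(δ − 1.960) + Φ(−δ − 1.960) = Φ(0.200) + Φ(-4.120) = 0.5793 + 0.0000 = 0.5793.
Type II error: β = 1 − power = 1 − 0.5793 = 0.4207.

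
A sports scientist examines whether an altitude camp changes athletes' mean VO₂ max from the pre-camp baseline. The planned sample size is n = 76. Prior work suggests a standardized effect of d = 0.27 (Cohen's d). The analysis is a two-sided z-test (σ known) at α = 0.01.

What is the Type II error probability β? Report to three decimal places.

β ≈ 0.588

Noncentrality parameter: δ = d·√n = 0.27 × √76 = 2.3538
Critical value for a two-sided test at α = 0.01: z_{α/2} = 2.576.
Power = Φ(δ − 2.576) + Φ(−δ − 2.576) = Φ(-0.222) + Φ(-4.930) = 0.4121 + 0.0000 = 0.4121.
Type II error: β = 1 − power = 1 − 0.4121 = 0.5879.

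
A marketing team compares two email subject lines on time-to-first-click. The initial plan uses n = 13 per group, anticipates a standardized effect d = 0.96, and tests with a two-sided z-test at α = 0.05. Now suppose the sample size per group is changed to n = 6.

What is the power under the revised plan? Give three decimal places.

Power ≈ 0.383

With n = 6 per group: δ = d·√(n/2) = 0.96 × √(6/2) = 1.6628. Critical value z_{0.025} = 1.960.
Revised power = Φ(δ − 1.960) + Φ(−δ − 1.960) = Φ(-0.297) + Φ(-3.623) = 0.3832 + 0.0001 = 0.3833.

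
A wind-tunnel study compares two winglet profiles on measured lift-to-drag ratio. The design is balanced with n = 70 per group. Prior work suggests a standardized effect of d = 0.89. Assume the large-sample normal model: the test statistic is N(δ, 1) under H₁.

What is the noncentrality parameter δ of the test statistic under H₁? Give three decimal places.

δ ≈ 5.265

δ = d·√(n/2) = 0.89 × √(70/2) = 5.2653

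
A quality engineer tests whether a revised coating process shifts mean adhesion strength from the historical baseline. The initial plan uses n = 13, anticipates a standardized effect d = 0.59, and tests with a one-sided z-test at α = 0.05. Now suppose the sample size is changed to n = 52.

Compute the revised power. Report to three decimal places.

Power ≈ 0.995

With n = 52: δ = d·√n = 0.59 × √52 = 4.2546. Critical value z_{0.05} = 1.645.
Revised power = P(Z > 1.645 − δ) = Φ(2.610) = 0.9955.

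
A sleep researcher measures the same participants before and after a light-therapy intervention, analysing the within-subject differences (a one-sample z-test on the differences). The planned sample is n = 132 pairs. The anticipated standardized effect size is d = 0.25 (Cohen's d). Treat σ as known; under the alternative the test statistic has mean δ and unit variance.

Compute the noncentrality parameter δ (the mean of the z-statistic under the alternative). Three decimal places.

δ ≈ 2.872

δ = d·√n = 0.25 × √132 = 2.8723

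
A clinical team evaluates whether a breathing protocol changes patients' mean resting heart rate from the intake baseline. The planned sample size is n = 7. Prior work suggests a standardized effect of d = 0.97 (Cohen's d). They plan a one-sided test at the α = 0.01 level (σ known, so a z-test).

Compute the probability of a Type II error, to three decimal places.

Noncentrality parameter: δ = d·√n = 0.97 × √7 = 2.5664
One-sided α = 0.01 → critical value z_{0.01} = 2.326.
Power = Φ(δ − 2.326) = Φ(0.240) = 0.5948.
Type II error: β = 1 − power = 1 − 0.5948 = 0.4052.

β ≈ 0.405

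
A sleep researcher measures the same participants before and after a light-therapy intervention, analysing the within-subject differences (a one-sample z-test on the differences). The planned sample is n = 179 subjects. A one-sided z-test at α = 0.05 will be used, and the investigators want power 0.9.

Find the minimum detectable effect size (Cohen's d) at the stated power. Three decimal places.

Need Φ(δ − 1.645) = 0.9, so δ = 1.645 + 1.282 = 2.926.
δ = d·√n ⇒ d = δ/√n = 2.926/√179 = 0.2187.

d ≈ 0.219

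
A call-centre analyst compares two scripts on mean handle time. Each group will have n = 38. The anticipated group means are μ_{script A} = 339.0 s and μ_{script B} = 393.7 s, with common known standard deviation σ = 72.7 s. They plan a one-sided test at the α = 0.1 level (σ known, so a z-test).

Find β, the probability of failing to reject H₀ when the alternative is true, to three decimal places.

β ≈ 0.023

Standardized effect: d = |μ_{script A} − μ_{script B}| / σ = |339.0 − 393.7| / 72.7 = 0.7524
Noncentrality parameter: δ = d·√(n/2) = 0.7524 × √(38/2) = 3.2797
Critical value for a one-sided test at α = 0.1: z_α = 1.282.
Power = Φ(δ − 1.282) = Φ(1.998) = 0.9771.
Type II error: β = 1 − power = 1 − 0.9771 = 0.0229.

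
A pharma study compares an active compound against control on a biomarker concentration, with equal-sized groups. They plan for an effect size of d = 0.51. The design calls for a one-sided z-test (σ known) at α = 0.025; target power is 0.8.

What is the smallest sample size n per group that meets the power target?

For power 0.8 need Φ(δ − z_{0.025}) = 0.8, so δ = z_{0.025} + z_{0.20} = 1.960 + 0.842 = 2.802.
δ = d·√(n/2) ⇒ n = 2(δ/d)² = 2 × (2.802 / 0.51)² = 60.35.
Rounding up, n = 61 per group.

n = 61 per group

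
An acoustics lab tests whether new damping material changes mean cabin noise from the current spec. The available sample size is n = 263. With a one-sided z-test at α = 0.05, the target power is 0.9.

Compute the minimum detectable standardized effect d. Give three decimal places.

Need Φ(δ − 1.645) = 0.9, so δ = 1.645 + 1.282 = 2.926.
δ = d·√n ⇒ d = δ/√n = 2.926/√263 = 0.1804.

d ≈ 0.180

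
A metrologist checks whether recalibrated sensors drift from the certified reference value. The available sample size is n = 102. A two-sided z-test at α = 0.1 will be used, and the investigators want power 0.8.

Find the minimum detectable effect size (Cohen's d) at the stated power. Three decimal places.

d ≈ 0.246

Required noncentrality: δ = z_{0.05} + z_{0.20} = 1.645 + 0.842 = 2.486.
(Lower-tail contribution to power is negligible for δ > 0.)
δ = d·√n ⇒ d = δ/√n = 2.486/√102 = 0.2462.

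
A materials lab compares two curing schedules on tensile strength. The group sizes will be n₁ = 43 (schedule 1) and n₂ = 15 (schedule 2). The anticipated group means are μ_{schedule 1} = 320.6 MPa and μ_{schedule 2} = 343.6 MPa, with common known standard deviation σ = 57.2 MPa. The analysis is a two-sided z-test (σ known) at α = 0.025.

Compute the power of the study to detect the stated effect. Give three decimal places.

Standardized effect: d = |μ_{schedule 1} − μ_{schedule 2}| / σ = |320.6 − 343.6| / 57.2 = 0.4021
Noncentrality parameter: δ = d / √(1/n₁ + 1/n₂) = 0.4021 / √(1/43 + 1/15) = 1.3409
Critical value for a two-sided test at α = 0.025: z_{α/2} = 2.241.
Power = Φ(δ − 2.241) + Φ(−δ − 2.241) = Φ(-0.900) + Φ(-3.582) = 0.1839 + 0.0002 = 0.1841.

Power ≈ 0.184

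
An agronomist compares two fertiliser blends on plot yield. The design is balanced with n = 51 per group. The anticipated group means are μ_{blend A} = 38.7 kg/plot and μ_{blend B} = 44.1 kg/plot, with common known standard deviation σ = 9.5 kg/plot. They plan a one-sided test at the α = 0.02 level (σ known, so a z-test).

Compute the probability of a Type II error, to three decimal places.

Standardized effect: d = |μ_{blend A} − μ_{blend B}| / σ = |38.7 − 44.1| / 9.5 = 0.5684
Noncentrality parameter: δ = d·√(n/2) = 0.5684 × √(51/2) = 2.8704
One-sided α = 0.02 → critical value z_{0.02} = 2.054.
Power = P(Z > 2.054 − δ) = Φ(0.817) = 0.7929.
Type II error: β = 1 − power = 1 − 0.7929 = 0.2071.

β ≈ 0.207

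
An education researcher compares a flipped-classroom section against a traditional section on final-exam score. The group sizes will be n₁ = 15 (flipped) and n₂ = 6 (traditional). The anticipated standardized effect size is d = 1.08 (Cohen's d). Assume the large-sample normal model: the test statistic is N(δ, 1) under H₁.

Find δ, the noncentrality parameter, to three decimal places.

δ ≈ 2.236

The noncentrality parameter scales effect size by the design's sample-size factor: δ = d / √(1/n₁ + 1/n₂) = 1.08 / √(1/15 + 1/6) = 2.2358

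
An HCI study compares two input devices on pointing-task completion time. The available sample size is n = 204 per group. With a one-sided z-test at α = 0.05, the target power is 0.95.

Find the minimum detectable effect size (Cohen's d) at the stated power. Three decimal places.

Need Φ(δ − 1.645) = 0.95, so δ = 1.645 + 1.645 = 3.290.
δ = d·√(n/2) ⇒ d = δ/√(n/2) = 3.290/√(204/2) = 0.3257.

d ≈ 0.326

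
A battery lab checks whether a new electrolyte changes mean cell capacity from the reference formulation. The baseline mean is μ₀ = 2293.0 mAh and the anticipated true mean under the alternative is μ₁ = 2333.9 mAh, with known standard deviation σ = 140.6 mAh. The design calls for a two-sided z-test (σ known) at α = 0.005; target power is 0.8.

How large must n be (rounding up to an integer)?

n = 158

Standardized effect: d = |μ₁ − μ₀| / σ = |2333.9 − 2293.0| / 140.6 = 0.2909
For power 0.8 need Φ(δ − z_{0.0025}) = 0.8, so δ = z_{0.0025} + z_{0.20} = 2.807 + 0.842 = 3.649.
(For δ > 0 the lower-tail rejection region contributes negligibly to power, so the one-term inversion is standard.)
δ = d·√n ⇒ n = (δ/d)² = (3.649 / 0.2909)² = 157.32.
Round up to the next whole unit.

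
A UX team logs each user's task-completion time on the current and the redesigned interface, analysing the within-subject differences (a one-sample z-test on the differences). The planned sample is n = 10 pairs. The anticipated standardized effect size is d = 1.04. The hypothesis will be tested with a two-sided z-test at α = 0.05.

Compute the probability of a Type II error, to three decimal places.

Noncentrality parameter: δ = d·√n = 1.04 × √10 = 3.2888
Two-sided α = 0.05 → critical value z_{0.025} = 1.960.
Power = Φ(δ − 1.960) + Φ(−δ − 1.960) = Φ(1.329) + Φ(-5.249) = 0.9080 + 0.0000 = 0.9080.
Type II error: β = 1 − power = 1 − 0.9080 = 0.0920.

β ≈ 0.092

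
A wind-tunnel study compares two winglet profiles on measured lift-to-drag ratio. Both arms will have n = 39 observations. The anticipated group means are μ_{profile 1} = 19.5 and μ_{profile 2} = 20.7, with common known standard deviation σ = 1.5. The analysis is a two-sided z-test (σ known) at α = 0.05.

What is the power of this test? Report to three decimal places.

Standardized effect: d = |μ_{profile 1} − μ_{profile 2}| / σ = |19.5 − 20.7| / 1.5 = 0.8000
Noncentrality parameter: δ = d·√(n/2) = 0.8000 × √(39/2) = 3.5327
Critical value for a two-sided test at α = 0.05: z_{α/2} = 1.960.
Power = Φ(δ − 1.960) + Φ(−δ − 1.960) = Φ(1.573) + Φ(-5.493) = 0.9421 + 0.0000 = 0.9421.

Power ≈ 0.942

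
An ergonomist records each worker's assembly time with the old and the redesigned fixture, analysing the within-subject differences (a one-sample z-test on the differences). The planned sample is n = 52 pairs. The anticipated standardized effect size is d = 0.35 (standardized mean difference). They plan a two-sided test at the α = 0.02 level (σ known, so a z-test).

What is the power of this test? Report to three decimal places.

Noncentrality parameter: δ = d·√n = 0.35 × √52 = 2.5239
Critical value for a two-sided test at α = 0.02: z_{α/2} = 2.326.
Power = Φ(δ − 2.326) + Φ(−δ − 2.326) = Φ(0.198) + Φ(-4.850) = 0.5783 + 0.0000 = 0.5783.

Power ≈ 0.578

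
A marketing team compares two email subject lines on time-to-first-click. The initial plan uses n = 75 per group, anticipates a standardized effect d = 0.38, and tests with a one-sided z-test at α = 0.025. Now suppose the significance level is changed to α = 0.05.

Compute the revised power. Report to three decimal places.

δ = d·√(n/2) = 0.38 × √(75/2) = 2.3270 (unchanged). New critical value: z_{0.05} = 1.645.
Revised power = P(Z > 1.645 − δ) = Φ(0.682) = 0.7524.

Power ≈ 0.752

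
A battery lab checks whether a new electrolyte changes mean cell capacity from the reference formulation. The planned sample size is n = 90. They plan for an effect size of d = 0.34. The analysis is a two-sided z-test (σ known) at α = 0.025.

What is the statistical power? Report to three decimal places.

Noncentrality parameter: δ = d·√n = 0.34 × √90 = 3.2255
Critical value for a two-sided test at α = 0.025: z_{α/2} = 2.241.
Power = Φ(δ − 2.241) + Φ(−δ − 2.241) = Φ(0.984) + Φ(-5.467) = 0.8375 + 0.0000 = 0.8375.

Power ≈ 0.837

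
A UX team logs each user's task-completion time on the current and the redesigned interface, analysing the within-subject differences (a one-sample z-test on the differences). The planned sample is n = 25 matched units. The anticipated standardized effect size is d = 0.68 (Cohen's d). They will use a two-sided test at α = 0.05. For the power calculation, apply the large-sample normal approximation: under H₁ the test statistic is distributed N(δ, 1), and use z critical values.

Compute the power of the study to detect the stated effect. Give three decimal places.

Power ≈ 0.925

Noncentrality parameter: δ = d·√n = 0.68 × √25 = 3.4000
Critical value for a two-sided test at α = 0.05: z_{α/2} = 1.960.
Power = Φ(δ − 1.960) + Φ(−δ − 1.960) = Φ(1.440) + Φ(-5.360) = 0.9251 + 0.0000 = 0.9251.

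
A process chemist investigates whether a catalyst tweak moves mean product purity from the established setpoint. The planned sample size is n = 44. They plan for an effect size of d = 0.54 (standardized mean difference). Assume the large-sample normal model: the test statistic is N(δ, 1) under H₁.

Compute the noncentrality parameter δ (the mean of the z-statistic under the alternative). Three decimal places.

δ ≈ 3.582

The noncentrality parameter scales effect size by the design's sample-size factor: δ = d·√n = 0.54 × √44 = 3.5820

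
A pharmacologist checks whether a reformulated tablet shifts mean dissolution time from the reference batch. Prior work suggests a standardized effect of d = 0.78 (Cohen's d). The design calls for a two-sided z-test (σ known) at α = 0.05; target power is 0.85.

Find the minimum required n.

n = 15

Set Φ(δ − 1.960) = 0.85; then δ − 1.960 = Φ⁻¹(0.85) = 1.036, giving δ = 2.996.
(The Φ(−δ − z_{α/2}) term is vanishingly small for δ > 0 and is dropped in the standard sample-size formula.)
δ = d·√n ⇒ n = (δ/d)² = (2.996 / 0.78)² = 14.76.
Round up to the next whole unit.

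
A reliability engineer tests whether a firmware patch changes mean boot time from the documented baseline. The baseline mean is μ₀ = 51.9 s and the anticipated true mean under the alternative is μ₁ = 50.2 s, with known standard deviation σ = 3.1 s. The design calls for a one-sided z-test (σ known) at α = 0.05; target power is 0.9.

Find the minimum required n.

n = 29

Standardized effect: d = |μ₁ − μ₀| / σ = |50.2 − 51.9| / 3.1 = 0.5484
Set Φ(δ − 1.645) = 0.9; then δ − 1.645 = Φ⁻¹(0.9) = 1.282, giving δ = 2.926.
δ = d·√n ⇒ n = (δ/d)² = (2.926 / 0.5484)² = 28.48.
Round up to the next whole unit.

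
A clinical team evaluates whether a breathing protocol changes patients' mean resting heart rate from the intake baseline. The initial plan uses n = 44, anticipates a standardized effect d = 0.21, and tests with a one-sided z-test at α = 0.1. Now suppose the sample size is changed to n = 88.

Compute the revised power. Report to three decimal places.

Power ≈ 0.754

With n = 88: δ = d·√n = 0.21 × √88 = 1.9700. Critical value z_{0.1} = 1.282.
Revised power = P(Z > 1.282 − δ) = Φ(0.688) = 0.7544.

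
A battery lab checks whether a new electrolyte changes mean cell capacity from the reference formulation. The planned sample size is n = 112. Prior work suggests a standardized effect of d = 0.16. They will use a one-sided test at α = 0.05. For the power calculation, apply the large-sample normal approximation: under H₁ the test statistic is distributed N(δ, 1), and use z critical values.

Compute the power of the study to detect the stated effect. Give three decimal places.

Noncentrality parameter: δ = d·√n = 0.16 × √112 = 1.6933
Critical value for a one-sided test at α = 0.05: z_α = 1.645.
Power = Φ(δ − 1.645) = Φ(0.048) = 0.5193.

Power ≈ 0.519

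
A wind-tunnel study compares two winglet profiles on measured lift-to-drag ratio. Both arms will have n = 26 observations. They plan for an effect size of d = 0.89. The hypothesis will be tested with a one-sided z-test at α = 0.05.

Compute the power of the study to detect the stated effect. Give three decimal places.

Noncentrality parameter: δ = d·√(n/2) = 0.89 × √(26/2) = 3.2089
Critical value for a one-sided test at α = 0.05: z_α = 1.645.
Power = Φ(δ − 1.645) = Φ(1.564) = 0.9411.

Power ≈ 0.941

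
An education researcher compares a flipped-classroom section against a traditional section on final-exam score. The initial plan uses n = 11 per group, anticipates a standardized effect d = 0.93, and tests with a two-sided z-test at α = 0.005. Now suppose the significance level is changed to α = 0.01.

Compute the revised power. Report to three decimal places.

Power ≈ 0.347

δ = d·√(n/2) = 0.93 × √(11/2) = 2.1810 (unchanged). New critical value: z_{0.005} = 2.576.
Revised power = Φ(δ − 2.576) + Φ(−δ − 2.576) = Φ(-0.395) + Φ(-4.757) = 0.3465 + 0.0000 = 0.3465.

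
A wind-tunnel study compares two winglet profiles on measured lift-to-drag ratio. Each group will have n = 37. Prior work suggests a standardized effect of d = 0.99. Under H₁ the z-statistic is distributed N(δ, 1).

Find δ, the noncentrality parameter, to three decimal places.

δ = d·√(n/2) = 0.99 × √(37/2) = 4.2582

δ ≈ 4.258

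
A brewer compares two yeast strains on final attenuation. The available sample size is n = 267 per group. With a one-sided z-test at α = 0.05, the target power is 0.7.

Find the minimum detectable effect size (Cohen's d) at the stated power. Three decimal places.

d ≈ 0.188

Required noncentrality: δ = z_{0.05} + z_{0.30} = 1.645 + 0.524 = 2.169.
δ = d·√(n/2) ⇒ d = δ/√(n/2) = 2.169/√(267/2) = 0.1877.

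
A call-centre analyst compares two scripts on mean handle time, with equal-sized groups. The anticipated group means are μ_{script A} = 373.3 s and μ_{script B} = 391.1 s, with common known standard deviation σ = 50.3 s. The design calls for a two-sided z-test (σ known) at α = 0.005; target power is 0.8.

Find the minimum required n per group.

n = 213 per group

Standardized effect: d = |μ_{script A} − μ_{script B}| / σ = |373.3 − 391.1| / 50.3 = 0.3539
Set Φ(δ − 2.807) = 0.8; then δ − 2.807 = Φ⁻¹(0.8) = 0.842, giving δ = 3.649.
(Ignoring the negligible lower-tail rejection probability gives the usual closed-form inversion.)
δ = d·√(n/2) ⇒ n = 2(δ/d)² = 2 × (3.649 / 0.3539)² = 212.61.
Rounding up, n = 213 per group.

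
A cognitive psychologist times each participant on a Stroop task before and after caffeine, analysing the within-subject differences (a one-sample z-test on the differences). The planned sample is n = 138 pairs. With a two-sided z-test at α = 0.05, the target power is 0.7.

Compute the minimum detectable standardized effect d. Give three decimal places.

d ≈ 0.211

Need Φ(δ − 1.960) = 0.7, so δ = 1.960 + 0.524 = 2.484.
(Lower-tail contribution to power is negligible for δ > 0.)
δ = d·√n ⇒ d = δ/√n = 2.484/√138 = 0.2115.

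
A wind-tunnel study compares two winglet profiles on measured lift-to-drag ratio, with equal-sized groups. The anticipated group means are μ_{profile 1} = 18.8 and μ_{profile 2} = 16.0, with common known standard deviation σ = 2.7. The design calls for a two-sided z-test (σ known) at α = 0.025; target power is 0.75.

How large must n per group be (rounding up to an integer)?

n = 16 per group

Standardized effect: d = |μ_{profile 1} − μ_{profile 2}| / σ = |18.8 − 16.0| / 2.7 = 1.0370
Set Φ(δ − 2.241) = 0.75; then δ − 2.241 = Φ⁻¹(0.75) = 0.674, giving δ = 2.916.
(Ignoring the negligible lower-tail rejection probability gives the usual closed-form inversion.)
δ = d·√(n/2) ⇒ n = 2(δ/d)² = 2 × (2.916 / 1.0370)² = 15.81.
Rounding up, n = 16 per group.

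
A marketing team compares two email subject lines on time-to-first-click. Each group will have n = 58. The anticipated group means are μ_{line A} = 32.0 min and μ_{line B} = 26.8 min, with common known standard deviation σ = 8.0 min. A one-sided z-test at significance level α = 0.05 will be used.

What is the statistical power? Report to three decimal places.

Power ≈ 0.968

Standardized effect: d = |μ_{line A} − μ_{line B}| / σ = |32.0 − 26.8| / 8.0 = 0.6500
Noncentrality parameter: δ = d·√(n/2) = 0.6500 × √(58/2) = 3.5004
One-sided α = 0.05 → critical value z_{0.05} = 1.645.
Power = P(Z > 1.645 − δ) = Φ(1.856) = 0.9682.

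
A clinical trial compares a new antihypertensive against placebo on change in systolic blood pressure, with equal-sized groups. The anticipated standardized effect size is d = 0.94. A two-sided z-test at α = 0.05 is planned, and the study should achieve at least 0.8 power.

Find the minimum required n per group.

n = 18 per group

For power 0.8 need Φ(δ − z_{0.025}) = 0.8, so δ = z_{0.025} + z_{0.20} = 1.960 + 0.842 = 2.802.
(Ignoring the negligible lower-tail rejection probability gives the usual closed-form inversion.)
δ = d·√(n/2) ⇒ n = 2(δ/d)² = 2 × (2.802 / 0.94)² = 17.77.
Round up to the next whole unit.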